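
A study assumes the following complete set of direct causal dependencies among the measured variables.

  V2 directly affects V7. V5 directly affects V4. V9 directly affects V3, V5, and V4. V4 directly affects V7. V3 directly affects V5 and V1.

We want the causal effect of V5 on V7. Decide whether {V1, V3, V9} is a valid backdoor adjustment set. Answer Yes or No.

Backdoor paths from V5 to V7 (paths whose first edge points into V5):
  P1: V5 <- V9 -> V4 -> V7
  P2: V5 <- V3 <- V9 -> V4 -> V7
Condition 1 (no descendant of V5 in the set): holds — descendants of V5 are {V4, V7}; none are in {V1, V3, V9}.
Condition 2 (every backdoor path blocked by {V1, V3, V9}):
  P1: blocked at fork node V9 ∈ conditioning set.
  P2: blocked at chain node V3 ∈ conditioning set.
{V1, V3, V9} satisfies the backdoor criterion.

Yes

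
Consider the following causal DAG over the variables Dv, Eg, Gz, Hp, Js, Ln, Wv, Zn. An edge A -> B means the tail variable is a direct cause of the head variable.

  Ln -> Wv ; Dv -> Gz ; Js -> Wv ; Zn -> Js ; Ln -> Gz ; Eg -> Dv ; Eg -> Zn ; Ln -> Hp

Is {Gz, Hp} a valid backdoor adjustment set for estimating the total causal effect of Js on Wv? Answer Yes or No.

No

Backdoor paths from Js to Wv (paths whose first edge points into Js):
  P1: Js <- Zn <- Eg -> Dv -> Gz <- Ln -> Wv
Condition 1 (no descendant of Js in the set): holds — descendants of Js are {Wv}; none are in {Gz, Hp}.
Condition 2 (every backdoor path blocked by {Gz, Hp}):
  P1: open — collider(s) Gz are conditioned on (or have a conditioned descendant) and no non-collider on the path is in the set.
{Gz, Hp} does not satisfy the backdoor criterion.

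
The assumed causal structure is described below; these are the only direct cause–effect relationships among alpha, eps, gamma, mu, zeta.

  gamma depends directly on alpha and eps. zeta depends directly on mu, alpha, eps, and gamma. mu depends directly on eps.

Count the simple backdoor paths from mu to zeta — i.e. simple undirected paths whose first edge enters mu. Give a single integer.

A backdoor path from mu to zeta is any simple undirected path whose first edge points into mu (i.e. leaves mu via a parent).
Parents of mu: {eps}.
Enumerating:
  P1: mu <- eps -> gamma <- alpha -> zeta
  P2: mu <- eps -> gamma -> zeta
  P3: mu <- eps -> zeta
That exhausts the simple backdoor paths. Count: 3.

3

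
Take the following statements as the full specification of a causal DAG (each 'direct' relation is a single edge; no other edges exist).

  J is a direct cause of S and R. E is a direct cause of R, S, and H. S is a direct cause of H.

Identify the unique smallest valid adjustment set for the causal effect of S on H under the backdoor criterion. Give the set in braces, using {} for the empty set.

Variables eligible for adjustment (non-descendants of S, excluding S and H): {E, J, R}.
Backdoor paths from S to H:
  P1: S <- J -> R <- E -> H
  P2: S <- E -> H
The empty set is not sufficient: P2 (S <- E -> H) has no collider blocking it and no conditioned non-collider, so it is open.
Try {E}:
  P1: blocked at collider R (neither it nor any descendant is in the conditioning set).
  P2: blocked at fork node E ∈ conditioning set.
{E} contains no descendant of S and blocks every backdoor path.
No other singleton works — e.g. {J} leaves P2 open — so {E} is the unique smallest valid adjustment set.

{E}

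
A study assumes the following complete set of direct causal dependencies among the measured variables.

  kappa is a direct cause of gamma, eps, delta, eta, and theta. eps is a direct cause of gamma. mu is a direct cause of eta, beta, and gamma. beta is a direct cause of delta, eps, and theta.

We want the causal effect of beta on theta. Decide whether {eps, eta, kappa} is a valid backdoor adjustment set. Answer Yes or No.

Backdoor paths from beta to theta (paths whose first edge points into beta):
  P1: beta <- mu -> gamma <- kappa -> theta
  P2: beta <- mu -> gamma <- eps <- kappa -> theta
  P3: beta <- mu -> eta <- kappa -> theta
Condition 1 (no descendant of beta in the set): FAILS — eps is a descendant of beta.
Condition 2 (every backdoor path blocked by {eps, eta, kappa}):
  P1: blocked at collider gamma (neither it nor any descendant is in the conditioning set).
  P2: blocked at collider gamma (neither it nor any descendant is in the conditioning set).
  P3: blocked at fork node kappa ∈ conditioning set.
{eps, eta, kappa} does not satisfy the backdoor criterion.

No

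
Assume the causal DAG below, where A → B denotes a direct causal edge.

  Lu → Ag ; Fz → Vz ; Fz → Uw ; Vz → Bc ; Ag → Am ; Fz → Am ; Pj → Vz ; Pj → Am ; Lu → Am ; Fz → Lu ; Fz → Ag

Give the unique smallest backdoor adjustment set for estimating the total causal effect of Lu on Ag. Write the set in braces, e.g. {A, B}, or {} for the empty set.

Variables eligible for adjustment (non-descendants of Lu, excluding Lu and Ag): {Bc, Fz, Pj, Uw, Vz}.
Backdoor paths from Lu to Ag:
  P1: Lu <- Fz -> Vz <- Pj -> Am <- Ag
  P2: Lu <- Fz -> Ag
  P3: Lu <- Fz -> Am <- Ag
The empty set is not sufficient: P2 (Lu <- Fz -> Ag) has no collider blocking it and no conditioned non-collider, so it is open.
Try {Fz}:
  P1: blocked at fork node Fz ∈ conditioning set.
  P2: blocked at fork node Fz ∈ conditioning set.
  P3: blocked at fork node Fz ∈ conditioning set.
{Fz} contains no descendant of Lu and blocks every backdoor path.
No other singleton works — e.g. {Pj} leaves P2 open — so {Fz} is the unique smallest valid adjustment set.

{Fz}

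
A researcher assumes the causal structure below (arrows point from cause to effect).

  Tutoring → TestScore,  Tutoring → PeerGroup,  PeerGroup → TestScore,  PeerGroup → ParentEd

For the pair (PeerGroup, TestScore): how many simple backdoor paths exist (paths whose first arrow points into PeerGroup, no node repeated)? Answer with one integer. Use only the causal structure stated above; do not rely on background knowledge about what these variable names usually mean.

1

A backdoor path from PeerGroup to TestScore is any simple undirected path whose first edge points into PeerGroup (i.e. leaves PeerGroup via a parent).
Parents of PeerGroup: {Tutoring}.
Enumerating:
  P1: PeerGroup <- Tutoring -> TestScore
That exhausts the simple backdoor paths. Count: 1.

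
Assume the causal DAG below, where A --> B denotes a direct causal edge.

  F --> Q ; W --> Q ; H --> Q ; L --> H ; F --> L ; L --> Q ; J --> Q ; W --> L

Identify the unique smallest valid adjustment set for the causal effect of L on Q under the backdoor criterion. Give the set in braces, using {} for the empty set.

{F, W}

Variables eligible for adjustment (non-descendants of L, excluding L and Q): {F, J, W}.
Backdoor paths from L to Q:
  P1: L <- W -> Q
  P2: L <- F -> Q
The empty set is not sufficient: P1 (L <- W -> Q) has no collider blocking it and no conditioned non-collider, so it is open.
Try {F, W}:
  P1: blocked at fork node W ∈ conditioning set.
  P2: blocked at fork node F ∈ conditioning set.
{F, W} contains no descendant of L and blocks every backdoor path.
Every element of {F, W} is needed (dropping F leaves P2 open; dropping W leaves P1 open), so no proper subset is valid.
Among all size-2 subsets of the eligible variables, only {F, W} blocks every backdoor path, so it is the unique smallest valid adjustment set.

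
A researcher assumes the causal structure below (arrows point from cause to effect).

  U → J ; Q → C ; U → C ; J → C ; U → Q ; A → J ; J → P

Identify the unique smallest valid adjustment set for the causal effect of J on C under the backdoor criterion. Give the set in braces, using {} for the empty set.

{U}

Variables eligible for adjustment (non-descendants of J, excluding J and C): {A, Q, U}.
Backdoor paths from J to C:
  P1: J <- U -> Q -> C
  P2: J <- U -> C
The empty set is not sufficient: P1 (J <- U -> Q -> C) has no collider blocking it and no conditioned non-collider, so it is open.
Try {U}:
  P1: blocked at fork node U ∈ conditioning set.
  P2: blocked at fork node U ∈ conditioning set.
{U} contains no descendant of J and blocks every backdoor path.
No other singleton works — e.g. {A} leaves P1 open — so {U} is the unique smallest valid adjustment set.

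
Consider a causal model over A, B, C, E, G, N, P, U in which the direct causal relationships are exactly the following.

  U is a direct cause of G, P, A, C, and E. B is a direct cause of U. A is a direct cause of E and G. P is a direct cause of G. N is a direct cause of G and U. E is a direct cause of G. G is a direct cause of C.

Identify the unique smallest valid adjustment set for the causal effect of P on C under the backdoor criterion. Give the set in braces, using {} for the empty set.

Variables eligible for adjustment (non-descendants of P, excluding P and C): {A, B, E, N, U}.
Backdoor paths from P to C:
  P1: P <- U <- N -> G -> C
  P2: P <- U -> A -> E -> G -> C
  P3: P <- U -> A -> G -> C
  P4: P <- U -> E <- A -> G -> C
  P5: P <- U -> E -> G -> C
  P6: P <- U -> G -> C
  P7: P <- U -> C
The empty set is not sufficient: P1 (P <- U <- N -> G -> C) has no collider blocking it and no conditioned non-collider, so it is open.
Try {U}:
  P1: blocked at chain node U ∈ conditioning set.
  P2: blocked at fork node U ∈ conditioning set.
  P3: blocked at fork node U ∈ conditioning set.
  P4: blocked at fork node U ∈ conditioning set.
  P5: blocked at fork node U ∈ conditioning set.
  P6: blocked at fork node U ∈ conditioning set.
  P7: blocked at fork node U ∈ conditioning set.
{U} contains no descendant of P and blocks every backdoor path.
No other singleton works — e.g. {N} leaves P2 open — so {U} is the unique smallest valid adjustment set.

{U}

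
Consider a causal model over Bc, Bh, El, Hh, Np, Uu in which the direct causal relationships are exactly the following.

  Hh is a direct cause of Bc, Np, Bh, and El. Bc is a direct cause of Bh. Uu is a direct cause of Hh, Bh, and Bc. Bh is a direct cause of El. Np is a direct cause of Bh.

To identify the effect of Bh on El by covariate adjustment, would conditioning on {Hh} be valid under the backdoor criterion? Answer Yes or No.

Yes

Backdoor paths from Bh to El (paths whose first edge points into Bh):
  P1: Bh <- Uu -> Hh -> El
  P2: Bh <- Uu -> Bc <- Hh -> El
  P3: Bh <- Hh -> El
  P4: Bh <- Np <- Hh -> El
  P5: Bh <- Bc <- Uu -> Hh -> El
  P6: Bh <- Bc <- Hh -> El
Condition 1 (no descendant of Bh in the set): holds — descendants of Bh are {El}; none are in {Hh}.
Condition 2 (every backdoor path blocked by {Hh}):
  P1: blocked at chain node Hh ∈ conditioning set.
  P2: blocked at collider Bc (neither it nor any descendant is in the conditioning set).
  P3: blocked at fork node Hh ∈ conditioning set.
  P4: blocked at fork node Hh ∈ conditioning set.
  P5: blocked at chain node Hh ∈ conditioning set.
  P6: blocked at fork node Hh ∈ conditioning set.
{Hh} satisfies the backdoor criterion.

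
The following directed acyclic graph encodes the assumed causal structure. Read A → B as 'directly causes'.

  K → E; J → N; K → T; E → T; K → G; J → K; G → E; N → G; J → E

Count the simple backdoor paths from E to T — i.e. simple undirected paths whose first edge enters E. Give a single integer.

5

A backdoor path from E to T is any simple undirected path whose first edge points into E (i.e. leaves E via a parent).
Parents of E: {G, J, K}.
Enumerating:
  P1: E <- J -> N -> G <- K -> T
  P2: E <- J -> K -> T
  P3: E <- K -> T
  P4: E <- G <- N <- J -> K -> T
  P5: E <- G <- K -> T
That exhausts the simple backdoor paths. Count: 5.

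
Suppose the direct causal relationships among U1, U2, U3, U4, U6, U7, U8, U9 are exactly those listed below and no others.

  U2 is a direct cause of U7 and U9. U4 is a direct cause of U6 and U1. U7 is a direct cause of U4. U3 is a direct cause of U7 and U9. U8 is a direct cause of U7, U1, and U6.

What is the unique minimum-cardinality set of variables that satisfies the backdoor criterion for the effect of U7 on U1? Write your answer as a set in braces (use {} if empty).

Variables eligible for adjustment (non-descendants of U7, excluding U7 and U1): {U2, U3, U8, U9}.
Backdoor paths from U7 to U1:
  P1: U7 <- U8 -> U1
  P2: U7 <- U8 -> U6 <- U4 -> U1
The empty set is not sufficient: P1 (U7 <- U8 -> U1) has no collider blocking it and no conditioned non-collider, so it is open.
Try {U8}:
  P1: blocked at fork node U8 ∈ conditioning set.
  P2: blocked at fork node U8 ∈ conditioning set.
{U8} contains no descendant of U7 and blocks every backdoor path.
No other singleton works — e.g. {U2} leaves P1 open — so {U8} is the unique smallest valid adjustment set.

{U8}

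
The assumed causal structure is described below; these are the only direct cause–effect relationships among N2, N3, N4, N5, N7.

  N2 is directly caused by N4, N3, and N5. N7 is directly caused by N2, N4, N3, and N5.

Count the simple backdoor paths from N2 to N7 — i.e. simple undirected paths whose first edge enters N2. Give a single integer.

A backdoor path from N2 to N7 is any simple undirected path whose first edge points into N2 (i.e. leaves N2 via a parent).
Parents of N2: {N3, N4, N5}.
Enumerating:
  P1: N2 <- N3 -> N7
  P2: N2 <- N4 -> N7
  P3: N2 <- N5 -> N7
That exhausts the simple backdoor paths. Count: 3.

3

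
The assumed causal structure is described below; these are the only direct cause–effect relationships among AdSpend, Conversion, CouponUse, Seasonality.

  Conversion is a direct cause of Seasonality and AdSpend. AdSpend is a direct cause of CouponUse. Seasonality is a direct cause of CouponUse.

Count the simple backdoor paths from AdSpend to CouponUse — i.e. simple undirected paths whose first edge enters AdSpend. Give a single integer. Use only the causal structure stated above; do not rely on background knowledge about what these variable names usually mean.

1

A backdoor path from AdSpend to CouponUse is any simple undirected path whose first edge points into AdSpend (i.e. leaves AdSpend via a parent).
Parents of AdSpend: {Conversion}.
Enumerating:
  P1: AdSpend <- Conversion -> Seasonality -> CouponUse
That exhausts the simple backdoor paths. Count: 1.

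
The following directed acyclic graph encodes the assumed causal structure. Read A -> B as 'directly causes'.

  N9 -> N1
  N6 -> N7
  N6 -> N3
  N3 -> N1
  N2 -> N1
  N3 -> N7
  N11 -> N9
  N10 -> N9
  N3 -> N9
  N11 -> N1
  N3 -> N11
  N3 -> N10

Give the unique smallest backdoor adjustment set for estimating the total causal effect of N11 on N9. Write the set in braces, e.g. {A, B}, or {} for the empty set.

{N3}

Variables eligible for adjustment (non-descendants of N11, excluding N11 and N9): {N10, N2, N3, N6, N7}.
Backdoor paths from N11 to N9:
  P1: N11 <- N3 -> N10 -> N9
  P2: N11 <- N3 -> N9
  P3: N11 <- N3 -> N1 <- N9
The empty set is not sufficient: P1 (N11 <- N3 -> N10 -> N9) has no collider blocking it and no conditioned non-collider, so it is open.
Try {N3}:
  P1: blocked at fork node N3 ∈ conditioning set.
  P2: blocked at fork node N3 ∈ conditioning set.
  P3: blocked at fork node N3 ∈ conditioning set.
{N3} contains no descendant of N11 and blocks every backdoor path.
No other singleton works — e.g. {N6} leaves P1 open — so {N3} is the unique smallest valid adjustment set.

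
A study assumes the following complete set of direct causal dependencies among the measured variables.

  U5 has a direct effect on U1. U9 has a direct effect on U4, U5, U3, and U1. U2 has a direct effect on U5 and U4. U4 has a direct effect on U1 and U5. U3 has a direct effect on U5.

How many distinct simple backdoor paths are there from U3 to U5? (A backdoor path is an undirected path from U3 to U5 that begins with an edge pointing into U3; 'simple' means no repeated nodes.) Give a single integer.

7

A backdoor path from U3 to U5 is any simple undirected path whose first edge points into U3 (i.e. leaves U3 via a parent).
Parents of U3: {U9}.
Enumerating:
  P1: U3 <- U9 -> U4 <- U2 -> U5
  P2: U3 <- U9 -> U4 -> U5
  P3: U3 <- U9 -> U4 -> U1 <- U5
  P4: U3 <- U9 -> U5
  P5: U3 <- U9 -> U1 <- U4 <- U2 -> U5
  P6: U3 <- U9 -> U1 <- U4 -> U5
  P7: U3 <- U9 -> U1 <- U5
That exhausts the simple backdoor paths. Count: 7.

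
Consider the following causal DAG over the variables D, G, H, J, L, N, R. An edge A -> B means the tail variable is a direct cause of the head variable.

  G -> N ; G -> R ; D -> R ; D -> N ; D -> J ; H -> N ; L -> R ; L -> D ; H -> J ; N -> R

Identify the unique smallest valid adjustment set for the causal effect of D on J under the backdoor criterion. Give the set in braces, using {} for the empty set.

Variables eligible for adjustment (non-descendants of D, excluding D and J): {G, H, L}.
Backdoor paths from D to J:
  P1: D <- L -> R <- G -> N <- H -> J
  P2: D <- L -> R <- N <- H -> J
Each backdoor path contains an unconditioned collider, so every path is already blocked with the empty conditioning set:
  P1: blocked at collider R (neither it nor any descendant is in the conditioning set).
  P2: blocked at collider R (neither it nor any descendant is in the conditioning set).
The empty set is therefore the unique smallest valid set.

{}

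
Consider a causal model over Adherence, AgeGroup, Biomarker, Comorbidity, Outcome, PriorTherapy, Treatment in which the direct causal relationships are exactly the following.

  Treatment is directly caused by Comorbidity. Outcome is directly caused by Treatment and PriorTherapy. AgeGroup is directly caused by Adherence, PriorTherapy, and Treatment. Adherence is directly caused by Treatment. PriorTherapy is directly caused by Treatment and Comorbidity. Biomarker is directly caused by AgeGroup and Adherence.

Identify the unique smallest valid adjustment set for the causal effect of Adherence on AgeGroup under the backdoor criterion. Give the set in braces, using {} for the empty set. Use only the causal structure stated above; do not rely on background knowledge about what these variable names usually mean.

Variables eligible for adjustment (non-descendants of Adherence, excluding Adherence and AgeGroup): {Comorbidity, Outcome, PriorTherapy, Treatment}.
Backdoor paths from Adherence to AgeGroup:
  P1: Adherence <- Treatment <- Comorbidity -> PriorTherapy -> AgeGroup
  P2: Adherence <- Treatment -> PriorTherapy -> AgeGroup
  P3: Adherence <- Treatment -> Outcome <- PriorTherapy -> AgeGroup
  P4: Adherence <- Treatment -> AgeGroup
The empty set is not sufficient: P1 (Adherence <- Treatment <- Comorbidity -> PriorTherapy -> AgeGroup) has no collider blocking it and no conditioned non-collider, so it is open.
Try {Treatment}:
  P1: blocked at chain node Treatment ∈ conditioning set.
  P2: blocked at fork node Treatment ∈ conditioning set.
  P3: blocked at fork node Treatment ∈ conditioning set.
  P4: blocked at fork node Treatment ∈ conditioning set.
{Treatment} contains no descendant of Adherence and blocks every backdoor path.
No other singleton works — e.g. {Comorbidity} leaves P2 open — so {Treatment} is the unique smallest valid adjustment set.

{Treatment}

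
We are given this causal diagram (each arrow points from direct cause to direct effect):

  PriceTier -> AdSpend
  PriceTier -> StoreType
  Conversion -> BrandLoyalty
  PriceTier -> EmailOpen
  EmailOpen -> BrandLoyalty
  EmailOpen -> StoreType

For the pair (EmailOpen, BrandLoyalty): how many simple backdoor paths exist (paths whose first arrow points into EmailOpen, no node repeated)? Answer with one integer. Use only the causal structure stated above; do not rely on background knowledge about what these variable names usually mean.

A backdoor path from EmailOpen to BrandLoyalty is any simple undirected path whose first edge points into EmailOpen (i.e. leaves EmailOpen via a parent).
Parents of EmailOpen: {PriceTier}.
No simple path from any parent of EmailOpen reaches BrandLoyalty without revisiting EmailOpen, so there are no backdoor paths.

0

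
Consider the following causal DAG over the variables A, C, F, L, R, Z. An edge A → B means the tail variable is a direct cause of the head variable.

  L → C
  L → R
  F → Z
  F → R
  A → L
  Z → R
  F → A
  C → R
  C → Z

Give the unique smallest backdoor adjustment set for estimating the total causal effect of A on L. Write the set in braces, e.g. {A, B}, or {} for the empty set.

{}

Variables eligible for adjustment (non-descendants of A, excluding A and L): {F}.
Backdoor paths from A to L:
  P1: A <- F -> Z <- C <- L
  P2: A <- F -> Z <- C -> R <- L
  P3: A <- F -> Z -> R <- L
  P4: A <- F -> Z -> R <- C <- L
  P5: A <- F -> R <- L
  P6: A <- F -> R <- C <- L
  P7: A <- F -> R <- Z <- C <- L
Each backdoor path contains an unconditioned collider, so every path is already blocked with the empty conditioning set:
  P1: blocked at collider Z (neither it nor any descendant is in the conditioning set).
  P2: blocked at collider Z (neither it nor any descendant is in the conditioning set).
  P3: blocked at collider R (neither it nor any descendant is in the conditioning set).
  P4: blocked at collider R (neither it nor any descendant is in the conditioning set).
  P5: blocked at collider R (neither it nor any descendant is in the conditioning set).
  P6: blocked at collider R (neither it nor any descendant is in the conditioning set).
  P7: blocked at collider R (neither it nor any descendant is in the conditioning set).
The empty set is therefore the unique smallest valid set.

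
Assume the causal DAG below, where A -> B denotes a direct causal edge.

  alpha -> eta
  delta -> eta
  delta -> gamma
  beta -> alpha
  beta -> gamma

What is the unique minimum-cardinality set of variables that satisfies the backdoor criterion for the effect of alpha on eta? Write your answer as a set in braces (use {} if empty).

{}

Variables eligible for adjustment (non-descendants of alpha, excluding alpha and eta): {beta, delta, gamma}.
Backdoor paths from alpha to eta:
  P1: alpha <- beta -> gamma <- delta -> eta
Each backdoor path contains an unconditioned collider, so every path is already blocked with the empty conditioning set:
  P1: blocked at collider gamma (neither it nor any descendant is in the conditioning set).
The empty set is therefore the unique smallest valid set.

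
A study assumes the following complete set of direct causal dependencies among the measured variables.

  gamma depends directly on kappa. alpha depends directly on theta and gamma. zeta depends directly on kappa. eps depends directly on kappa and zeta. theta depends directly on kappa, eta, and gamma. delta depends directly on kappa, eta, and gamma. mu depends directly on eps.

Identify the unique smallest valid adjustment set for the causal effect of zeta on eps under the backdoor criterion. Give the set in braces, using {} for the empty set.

Variables eligible for adjustment (non-descendants of zeta, excluding zeta and eps): {alpha, delta, eta, gamma, kappa, theta}.
Backdoor paths from zeta to eps:
  P1: zeta <- kappa -> eps
The empty set is not sufficient: P1 (zeta <- kappa -> eps) has no collider blocking it and no conditioned non-collider, so it is open.
Try {kappa}:
  P1: blocked at fork node kappa ∈ conditioning set.
{kappa} contains no descendant of zeta and blocks every backdoor path.
No other singleton works — e.g. {eta} leaves P1 open — so {kappa} is the unique smallest valid adjustment set.

{kappa}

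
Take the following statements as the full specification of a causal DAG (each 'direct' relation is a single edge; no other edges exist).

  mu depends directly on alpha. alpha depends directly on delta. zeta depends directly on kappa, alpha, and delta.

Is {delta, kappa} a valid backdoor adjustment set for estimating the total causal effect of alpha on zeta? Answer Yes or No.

Yes

Backdoor paths from alpha to zeta (paths whose first edge points into alpha):
  P1: alpha <- delta -> zeta
Condition 1 (no descendant of alpha in the set): holds — descendants of alpha are {mu, zeta}; none are in {delta, kappa}.
Condition 2 (every backdoor path blocked by {delta, kappa}):
  P1: blocked at fork node delta ∈ conditioning set.
{delta, kappa} satisfies the backdoor criterion.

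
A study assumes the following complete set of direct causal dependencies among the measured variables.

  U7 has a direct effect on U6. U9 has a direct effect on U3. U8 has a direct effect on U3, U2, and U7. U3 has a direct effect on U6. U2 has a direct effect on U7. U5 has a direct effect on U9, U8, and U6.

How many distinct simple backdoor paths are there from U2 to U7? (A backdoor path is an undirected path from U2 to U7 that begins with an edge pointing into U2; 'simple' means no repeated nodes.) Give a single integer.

5

A backdoor path from U2 to U7 is any simple undirected path whose first edge points into U2 (i.e. leaves U2 via a parent).
Parents of U2: {U8}.
Enumerating:
  P1: U2 <- U8 <- U5 -> U9 -> U3 -> U6 <- U7
  P2: U2 <- U8 <- U5 -> U6 <- U7
  P3: U2 <- U8 -> U3 <- U9 <- U5 -> U6 <- U7
  P4: U2 <- U8 -> U3 -> U6 <- U7
  P5: U2 <- U8 -> U7
That exhausts the simple backdoor paths. Count: 5.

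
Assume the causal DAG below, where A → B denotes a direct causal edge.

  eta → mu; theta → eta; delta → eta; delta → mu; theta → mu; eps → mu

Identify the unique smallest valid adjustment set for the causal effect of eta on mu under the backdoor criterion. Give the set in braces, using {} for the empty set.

{delta, theta}

Variables eligible for adjustment (non-descendants of eta, excluding eta and mu): {delta, eps, theta}.
Backdoor paths from eta to mu:
  P1: eta <- theta -> mu
  P2: eta <- delta -> mu
The empty set is not sufficient: P1 (eta <- theta -> mu) has no collider blocking it and no conditioned non-collider, so it is open.
Try {delta, theta}:
  P1: blocked at fork node theta ∈ conditioning set.
  P2: blocked at fork node delta ∈ conditioning set.
{delta, theta} contains no descendant of eta and blocks every backdoor path.
Every element of {delta, theta} is needed (dropping delta leaves P2 open; dropping theta leaves P1 open), so no proper subset is valid.
Among all size-2 subsets of the eligible variables, only {delta, theta} blocks every backdoor path, so it is the unique smallest valid adjustment set.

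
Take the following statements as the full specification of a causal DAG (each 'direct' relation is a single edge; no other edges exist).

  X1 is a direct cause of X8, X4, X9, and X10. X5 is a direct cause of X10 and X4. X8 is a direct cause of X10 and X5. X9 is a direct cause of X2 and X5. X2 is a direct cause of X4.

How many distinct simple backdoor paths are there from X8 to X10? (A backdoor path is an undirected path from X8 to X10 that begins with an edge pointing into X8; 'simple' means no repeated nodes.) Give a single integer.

A backdoor path from X8 to X10 is any simple undirected path whose first edge points into X8 (i.e. leaves X8 via a parent).
Parents of X8: {X1}.
Enumerating:
  P1: X8 <- X1 -> X9 -> X5 -> X10
  P2: X8 <- X1 -> X9 -> X2 -> X4 <- X5 -> X10
  P3: X8 <- X1 -> X10
  P4: X8 <- X1 -> X4 <- X5 -> X10
  P5: X8 <- X1 -> X4 <- X2 <- X9 -> X5 -> X10
That exhausts the simple backdoor paths. Count: 5.

5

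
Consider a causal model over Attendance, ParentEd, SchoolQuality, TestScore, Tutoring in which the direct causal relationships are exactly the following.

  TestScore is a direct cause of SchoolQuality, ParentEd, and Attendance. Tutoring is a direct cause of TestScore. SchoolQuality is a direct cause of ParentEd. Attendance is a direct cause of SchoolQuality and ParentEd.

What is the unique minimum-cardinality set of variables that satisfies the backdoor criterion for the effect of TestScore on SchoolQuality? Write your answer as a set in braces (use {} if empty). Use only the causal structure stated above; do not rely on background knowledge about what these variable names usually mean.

Variables eligible for adjustment (non-descendants of TestScore, excluding TestScore and SchoolQuality): {Tutoring}.
Backdoor paths from TestScore to SchoolQuality:
  (none)
With no backdoor paths the empty set already satisfies the criterion, and it is trivially minimal.

{}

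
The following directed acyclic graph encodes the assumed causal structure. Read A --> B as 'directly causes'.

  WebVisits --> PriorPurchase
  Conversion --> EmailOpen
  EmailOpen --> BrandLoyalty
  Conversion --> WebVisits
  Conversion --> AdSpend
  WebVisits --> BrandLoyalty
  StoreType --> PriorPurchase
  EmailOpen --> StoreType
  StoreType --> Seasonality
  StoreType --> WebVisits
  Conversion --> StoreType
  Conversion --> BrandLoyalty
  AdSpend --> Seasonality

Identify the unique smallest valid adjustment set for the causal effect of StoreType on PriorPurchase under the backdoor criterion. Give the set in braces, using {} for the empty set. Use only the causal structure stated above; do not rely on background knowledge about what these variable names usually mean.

{Conversion}

Variables eligible for adjustment (non-descendants of StoreType, excluding StoreType and PriorPurchase): {AdSpend, Conversion, EmailOpen}.
Backdoor paths from StoreType to PriorPurchase:
  P1: StoreType <- Conversion -> EmailOpen -> BrandLoyalty <- WebVisits -> PriorPurchase
  P2: StoreType <- Conversion -> WebVisits -> PriorPurchase
  P3: StoreType <- Conversion -> BrandLoyalty <- WebVisits -> PriorPurchase
  P4: StoreType <- EmailOpen <- Conversion -> WebVisits -> PriorPurchase
  P5: StoreType <- EmailOpen <- Conversion -> BrandLoyalty <- WebVisits -> PriorPurchase
  P6: StoreType <- EmailOpen -> BrandLoyalty <- Conversion -> WebVisits -> PriorPurchase
  P7: StoreType <- EmailOpen -> BrandLoyalty <- WebVisits -> PriorPurchase
The empty set is not sufficient: P2 (StoreType <- Conversion -> WebVisits -> PriorPurchase) has no collider blocking it and no conditioned non-collider, so it is open.
Try {Conversion}:
  P1: blocked at fork node Conversion ∈ conditioning set.
  P2: blocked at fork node Conversion ∈ conditioning set.
  P3: blocked at fork node Conversion ∈ conditioning set.
  P4: blocked at fork node Conversion ∈ conditioning set.
  P5: blocked at fork node Conversion ∈ conditioning set.
  P6: blocked at collider BrandLoyalty (neither it nor any descendant is in the conditioning set).
  P7: blocked at collider BrandLoyalty (neither it nor any descendant is in the conditioning set).
{Conversion} contains no descendant of StoreType and blocks every backdoor path.
No other singleton works — e.g. {EmailOpen} leaves P2 open — so {Conversion} is the unique smallest valid adjustment set.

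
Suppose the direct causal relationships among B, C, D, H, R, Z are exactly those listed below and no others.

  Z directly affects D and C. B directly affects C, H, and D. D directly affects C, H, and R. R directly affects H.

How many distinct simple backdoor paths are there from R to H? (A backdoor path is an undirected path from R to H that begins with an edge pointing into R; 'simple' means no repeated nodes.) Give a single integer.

A backdoor path from R to H is any simple undirected path whose first edge points into R (i.e. leaves R via a parent).
Parents of R: {D}.
Enumerating:
  P1: R <- D <- B -> H
  P2: R <- D <- Z -> C <- B -> H
  P3: R <- D -> C <- B -> H
  P4: R <- D -> H
That exhausts the simple backdoor paths. Count: 4.

4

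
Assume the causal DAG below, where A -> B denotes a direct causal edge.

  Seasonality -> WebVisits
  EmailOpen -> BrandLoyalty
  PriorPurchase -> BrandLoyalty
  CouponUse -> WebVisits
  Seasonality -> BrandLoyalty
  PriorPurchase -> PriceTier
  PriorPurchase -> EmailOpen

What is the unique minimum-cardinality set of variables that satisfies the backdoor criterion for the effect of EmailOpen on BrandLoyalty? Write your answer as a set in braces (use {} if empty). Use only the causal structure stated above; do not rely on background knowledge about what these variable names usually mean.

{PriorPurchase}

Variables eligible for adjustment (non-descendants of EmailOpen, excluding EmailOpen and BrandLoyalty): {CouponUse, PriceTier, PriorPurchase, Seasonality, WebVisits}.
Backdoor paths from EmailOpen to BrandLoyalty:
  P1: EmailOpen <- PriorPurchase -> BrandLoyalty
The empty set is not sufficient: P1 (EmailOpen <- PriorPurchase -> BrandLoyalty) has no collider blocking it and no conditioned non-collider, so it is open.
Try {PriorPurchase}:
  P1: blocked at fork node PriorPurchase ∈ conditioning set.
{PriorPurchase} contains no descendant of EmailOpen and blocks every backdoor path.
No other singleton works — e.g. {CouponUse} leaves P1 open — so {PriorPurchase} is the unique smallest valid adjustment set.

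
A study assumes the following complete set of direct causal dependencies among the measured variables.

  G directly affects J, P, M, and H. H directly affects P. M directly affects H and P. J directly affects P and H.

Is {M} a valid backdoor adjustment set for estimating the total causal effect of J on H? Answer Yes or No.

No

Backdoor paths from J to H (paths whose first edge points into J):
  P1: J <- G -> M -> H
  P2: J <- G -> M -> P <- H
  P3: J <- G -> H
  P4: J <- G -> P <- M -> H
  P5: J <- G -> P <- H
Condition 1 (no descendant of J in the set): holds — descendants of J are {H, P}; none are in {M}.
Condition 2 (every backdoor path blocked by {M}):
  P1: blocked at chain node M ∈ conditioning set.
  P2: blocked at chain node M ∈ conditioning set.
  P3: open — no interior node is in the conditioning set.
  P4: blocked at collider P (neither it nor any descendant is in the conditioning set).
  P5: blocked at collider P (neither it nor any descendant is in the conditioning set).
{M} does not satisfy the backdoor criterion.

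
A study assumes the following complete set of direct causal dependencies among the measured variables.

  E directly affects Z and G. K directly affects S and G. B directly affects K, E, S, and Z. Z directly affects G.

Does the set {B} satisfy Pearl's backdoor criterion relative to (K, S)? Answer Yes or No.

Backdoor paths from K to S (paths whose first edge points into K):
  P1: K <- B -> S
Condition 1 (no descendant of K in the set): holds — descendants of K are {G, S}; none are in {B}.
Condition 2 (every backdoor path blocked by {B}):
  P1: blocked at fork node B ∈ conditioning set.
{B} satisfies the backdoor criterion.

Yes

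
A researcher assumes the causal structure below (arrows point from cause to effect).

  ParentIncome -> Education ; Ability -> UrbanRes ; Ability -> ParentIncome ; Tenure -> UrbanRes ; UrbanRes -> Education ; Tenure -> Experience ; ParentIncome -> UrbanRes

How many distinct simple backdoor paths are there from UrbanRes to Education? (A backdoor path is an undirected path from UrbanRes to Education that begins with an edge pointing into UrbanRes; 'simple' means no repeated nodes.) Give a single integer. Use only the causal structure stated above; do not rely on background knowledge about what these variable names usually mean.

2

A backdoor path from UrbanRes to Education is any simple undirected path whose first edge points into UrbanRes (i.e. leaves UrbanRes via a parent).
Parents of UrbanRes: {Ability, ParentIncome, Tenure}.
Enumerating:
  P1: UrbanRes <- Ability -> ParentIncome -> Education
  P2: UrbanRes <- ParentIncome -> Education
That exhausts the simple backdoor paths. Count: 2.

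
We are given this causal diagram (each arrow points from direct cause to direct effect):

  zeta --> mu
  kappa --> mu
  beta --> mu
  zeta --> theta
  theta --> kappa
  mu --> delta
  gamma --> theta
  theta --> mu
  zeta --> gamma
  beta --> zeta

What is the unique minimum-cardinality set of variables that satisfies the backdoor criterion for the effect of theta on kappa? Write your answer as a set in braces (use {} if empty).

{}

Variables eligible for adjustment (non-descendants of theta, excluding theta and kappa): {beta, gamma, zeta}.
Backdoor paths from theta to kappa:
  P1: theta <- zeta <- beta -> mu <- kappa
  P2: theta <- zeta -> mu <- kappa
  P3: theta <- gamma <- zeta <- beta -> mu <- kappa
  P4: theta <- gamma <- zeta -> mu <- kappa
Each backdoor path contains an unconditioned collider, so every path is already blocked with the empty conditioning set:
  P1: blocked at collider mu (neither it nor any descendant is in the conditioning set).
  P2: blocked at collider mu (neither it nor any descendant is in the conditioning set).
  P3: blocked at collider mu (neither it nor any descendant is in the conditioning set).
  P4: blocked at collider mu (neither it nor any descendant is in the conditioning set).
The empty set is therefore the unique smallest valid set.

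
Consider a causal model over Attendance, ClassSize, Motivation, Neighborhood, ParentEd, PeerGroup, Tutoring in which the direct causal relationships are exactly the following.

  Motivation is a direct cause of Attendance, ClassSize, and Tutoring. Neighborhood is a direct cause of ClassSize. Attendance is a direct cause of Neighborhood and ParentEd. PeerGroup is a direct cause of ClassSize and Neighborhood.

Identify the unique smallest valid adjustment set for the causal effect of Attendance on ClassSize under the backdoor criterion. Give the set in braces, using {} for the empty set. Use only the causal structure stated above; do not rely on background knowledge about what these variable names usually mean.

{Motivation}

Variables eligible for adjustment (non-descendants of Attendance, excluding Attendance and ClassSize): {Motivation, PeerGroup, Tutoring}.
Backdoor paths from Attendance to ClassSize:
  P1: Attendance <- Motivation -> ClassSize
The empty set is not sufficient: P1 (Attendance <- Motivation -> ClassSize) has no collider blocking it and no conditioned non-collider, so it is open.
Try {Motivation}:
  P1: blocked at fork node Motivation ∈ conditioning set.
{Motivation} contains no descendant of Attendance and blocks every backdoor path.
No other singleton works — e.g. {PeerGroup} leaves P1 open — so {Motivation} is the unique smallest valid adjustment set.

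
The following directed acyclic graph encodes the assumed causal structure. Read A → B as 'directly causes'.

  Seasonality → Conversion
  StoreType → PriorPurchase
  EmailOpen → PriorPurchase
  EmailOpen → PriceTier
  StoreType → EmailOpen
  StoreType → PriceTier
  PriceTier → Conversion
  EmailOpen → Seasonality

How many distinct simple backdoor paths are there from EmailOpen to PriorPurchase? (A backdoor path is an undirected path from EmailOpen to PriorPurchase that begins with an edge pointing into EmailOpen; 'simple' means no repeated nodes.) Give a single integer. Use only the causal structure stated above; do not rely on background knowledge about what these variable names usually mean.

A backdoor path from EmailOpen to PriorPurchase is any simple undirected path whose first edge points into EmailOpen (i.e. leaves EmailOpen via a parent).
Parents of EmailOpen: {StoreType}.
Enumerating:
  P1: EmailOpen <- StoreType -> PriorPurchase
That exhausts the simple backdoor paths. Count: 1.

1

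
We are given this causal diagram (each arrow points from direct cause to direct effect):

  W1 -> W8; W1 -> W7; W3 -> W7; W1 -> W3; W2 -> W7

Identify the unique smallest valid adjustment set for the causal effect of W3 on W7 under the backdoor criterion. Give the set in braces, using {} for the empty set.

{W1}

Variables eligible for adjustment (non-descendants of W3, excluding W3 and W7): {W1, W2, W8}.
Backdoor paths from W3 to W7:
  P1: W3 <- W1 -> W7
The empty set is not sufficient: P1 (W3 <- W1 -> W7) has no collider blocking it and no conditioned non-collider, so it is open.
Try {W1}:
  P1: blocked at fork node W1 ∈ conditioning set.
{W1} contains no descendant of W3 and blocks every backdoor path.
No other singleton works — e.g. {W2} leaves P1 open — so {W1} is the unique smallest valid adjustment set.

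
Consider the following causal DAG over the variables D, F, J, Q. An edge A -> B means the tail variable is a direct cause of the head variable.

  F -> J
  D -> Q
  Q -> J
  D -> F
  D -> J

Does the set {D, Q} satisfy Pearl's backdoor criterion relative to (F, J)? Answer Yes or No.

Backdoor paths from F to J (paths whose first edge points into F):
  P1: F <- D -> Q -> J
  P2: F <- D -> J
Condition 1 (no descendant of F in the set): holds — descendants of F are {J}; none are in {D, Q}.
Condition 2 (every backdoor path blocked by {D, Q}):
  P1: blocked at fork node D ∈ conditioning set.
  P2: blocked at fork node D ∈ conditioning set.
{D, Q} satisfies the backdoor criterion.

Yes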